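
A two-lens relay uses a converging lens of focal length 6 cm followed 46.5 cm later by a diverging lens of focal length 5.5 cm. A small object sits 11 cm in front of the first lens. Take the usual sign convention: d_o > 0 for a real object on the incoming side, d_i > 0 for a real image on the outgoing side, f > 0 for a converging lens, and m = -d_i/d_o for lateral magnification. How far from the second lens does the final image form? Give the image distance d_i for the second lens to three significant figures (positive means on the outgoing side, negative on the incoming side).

Applying the thin-lens equation to the first lens, 1/6 = 1/11 + 1/d_i1, which gives d_i1 = 13.200 cm.
The intermediate image is 13.200 cm to the right of lens 1, so d_o2 = L - d_i1 = 46.5 - 13.200 = 33.300 cm.
Applying the thin-lens equation again with f_2 = -5.5 cm and d_o2 = 33.300 cm gives d_i2 = -4.720 cm.

-4.72 cm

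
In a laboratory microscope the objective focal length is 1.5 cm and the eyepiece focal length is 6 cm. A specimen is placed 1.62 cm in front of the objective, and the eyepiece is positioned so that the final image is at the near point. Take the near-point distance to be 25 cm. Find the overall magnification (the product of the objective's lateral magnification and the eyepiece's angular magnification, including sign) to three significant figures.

-64.6

Objective: 1/d_i = 1/f_obj - 1/d_o = 1/1.5 - 1/1.62 = 0.04938 cm^-1, so d_i = 20.250 cm.
m_obj = -d_i/d_o = -20.250/1.62 = -12.500.
Eyepiece angular magnification (image at near point): M_eye = 1 + D/f_e = 1 + 25/6 = 5.167.
Overall M = m_obj x M_eye = (-12.500)(5.167) = -64.58.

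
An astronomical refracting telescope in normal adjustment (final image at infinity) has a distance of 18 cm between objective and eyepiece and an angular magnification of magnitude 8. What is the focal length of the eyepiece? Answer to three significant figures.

2.00 cm

In normal adjustment the tube length equals f_obj + f_eye and |M| = f_obj/f_eye.
So f_obj = 8 f_eye and 8 f_eye + f_eye = 18 cm, giving f_eye = 18/9 = 2.000 cm and f_obj = 16.000 cm.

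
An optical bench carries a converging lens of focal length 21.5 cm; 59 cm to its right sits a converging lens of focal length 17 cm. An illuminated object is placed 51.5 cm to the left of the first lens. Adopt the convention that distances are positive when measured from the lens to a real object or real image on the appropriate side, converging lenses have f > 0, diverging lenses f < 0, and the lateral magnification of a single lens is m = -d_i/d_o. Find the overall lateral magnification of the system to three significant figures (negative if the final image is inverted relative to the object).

Applying the thin-lens equation to the first lens, 1/21.5 = 1/51.5 + 1/d_i1, which gives d_i1 = 36.908 cm.
Its lateral magnification is m_1 = -d_i1/d_o1 = -(36.908)/51.5 = -0.7167.
The intermediate image is 36.908 cm to the right of lens 1, so d_o2 = L - d_i1 = 59 - 36.908 = 22.092 cm.
Applying the thin-lens equation again with f_2 = 17 cm and d_o2 = 22.092 cm gives d_i2 = 73.759 cm.
m_2 = -(73.759)/(22.092) = -3.3388.
The system's lateral magnification is m_1 m_2 = (-0.7167)(-3.3388) = 2.3928.

2.39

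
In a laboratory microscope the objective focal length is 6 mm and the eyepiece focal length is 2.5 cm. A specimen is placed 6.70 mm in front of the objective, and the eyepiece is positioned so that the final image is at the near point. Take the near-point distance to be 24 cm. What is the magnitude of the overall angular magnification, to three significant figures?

90.9

Convert to cm: f_obj = 6 mm = 0.6 cm; d_o = 6.70 mm = 0.67 cm.
Objective: 1/d_i = 1/f_obj - 1/d_o = 1/0.6 - 1/0.67 = 0.17413 cm^-1, so d_i = 5.743 cm.
m_obj = -d_i/d_o = -5.743/0.67 = -8.571.
Eyepiece angular magnification (image at near point): M_eye = 1 + D/f_e = 1 + 24/2.5 = 10.600.
Overall M = m_obj x M_eye = (-8.571)(10.600) = -90.86.
|M| = 90.86.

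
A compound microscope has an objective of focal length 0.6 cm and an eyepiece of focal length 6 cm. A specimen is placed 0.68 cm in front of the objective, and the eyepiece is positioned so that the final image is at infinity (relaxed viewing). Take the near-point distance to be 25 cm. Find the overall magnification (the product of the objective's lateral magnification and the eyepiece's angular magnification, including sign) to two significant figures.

Objective: 1/d_i = 1/f_obj - 1/d_o = 1/0.6 - 1/0.68 = 0.19608 cm^-1, so d_i = 5.100 cm.
m_obj = -d_i/d_o = -5.100/0.68 = -7.500.
Eyepiece angular magnification (image at infinity): M_eye = D/f_e = 25/6 = 4.167.
Overall M = m_obj x M_eye = (-7.500)(4.167) = -31.25.

-31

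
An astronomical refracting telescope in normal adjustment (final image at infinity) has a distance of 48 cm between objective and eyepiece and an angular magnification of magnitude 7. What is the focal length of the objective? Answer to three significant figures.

42.0 cm

In normal adjustment the tube length equals f_obj + f_eye and |M| = f_obj/f_eye.
So f_obj = 7 f_eye and 7 f_eye + f_eye = 48 cm, giving f_eye = 48/8 = 6.000 cm and f_obj = 42.000 cm.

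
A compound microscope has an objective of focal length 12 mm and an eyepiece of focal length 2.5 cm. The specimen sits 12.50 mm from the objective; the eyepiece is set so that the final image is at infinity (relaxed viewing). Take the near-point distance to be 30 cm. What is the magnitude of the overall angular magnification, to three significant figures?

288

Convert to cm: f_obj = 12 mm = 1.2 cm; d_o = 12.50 mm = 1.25 cm.
Objective: 1/d_i = 1/f_obj - 1/d_o = 1/1.2 - 1/1.25 = 0.03333 cm^-1, so d_i = 30.000 cm.
m_obj = -d_i/d_o = -30.000/1.25 = -24.000.
Eyepiece angular magnification (image at infinity): M_eye = D/f_e = 30/2.5 = 12.000.
Overall M = m_obj x M_eye = (-24.000)(12.000) = -288.00.
|M| = 288.00.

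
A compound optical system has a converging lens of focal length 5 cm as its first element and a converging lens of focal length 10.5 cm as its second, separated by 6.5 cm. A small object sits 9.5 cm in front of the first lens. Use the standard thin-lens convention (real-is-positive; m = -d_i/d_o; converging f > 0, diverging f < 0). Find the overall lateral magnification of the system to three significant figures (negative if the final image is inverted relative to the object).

-0.802

Applying the thin-lens equation to the first lens, 1/5 = 1/9.5 + 1/d_i1, which gives d_i1 = 10.556 cm.
Its lateral magnification is m_1 = -d_i1/d_o1 = -(10.556)/9.5 = -1.1111.
Since 10.556 cm > 6.5 cm, the first image lies past the second lens and serves as a virtual object: d_o2 = L - d_i1 = -4.056 cm.
Applying the thin-lens equation again with f_2 = 10.5 cm and d_o2 = -4.056 cm gives d_i2 = 2.926 cm.
m_2 = -(2.926)/(-4.056) = 0.7214.
Total m = m_1 x m_2 = (-1.1111)(0.7214) = -0.8015.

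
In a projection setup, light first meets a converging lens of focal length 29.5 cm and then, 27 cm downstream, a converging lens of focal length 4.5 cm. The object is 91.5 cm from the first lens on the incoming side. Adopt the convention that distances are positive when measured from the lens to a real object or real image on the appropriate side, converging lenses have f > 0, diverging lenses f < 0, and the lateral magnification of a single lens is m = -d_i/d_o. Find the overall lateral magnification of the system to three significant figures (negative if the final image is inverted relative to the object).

-0.102

First lens: d_i1 = 1/(1/29.5 - 1/91.5) = 43.536 cm.
m_1 = -(43.536)/91.5 = -0.4758.
Since 43.536 cm > 27 cm, the first image lies past the second lens and serves as a virtual object: d_o2 = L - d_i1 = -16.536 cm.
Second lens: d_i2 = 1/(1/4.5 - 1/(-16.536)) = 3.537 cm.
m_2 = -(3.537)/(-16.536) = 0.2139.
The system's lateral magnification is m_1 m_2 = (-0.4758)(0.2139) = -0.1018.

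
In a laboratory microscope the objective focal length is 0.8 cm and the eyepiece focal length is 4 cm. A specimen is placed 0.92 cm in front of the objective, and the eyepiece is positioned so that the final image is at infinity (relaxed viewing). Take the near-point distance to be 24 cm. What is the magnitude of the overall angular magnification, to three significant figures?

40.0

Objective: 1/d_i = 1/f_obj - 1/d_o = 1/0.8 - 1/0.92 = 0.16304 cm^-1, so d_i = 6.133 cm.
m_obj = -d_i/d_o = -6.133/0.92 = -6.667.
Eyepiece angular magnification (image at infinity): M_eye = D/f_e = 24/4 = 6.000.
Overall M = m_obj x M_eye = (-6.667)(6.000) = -40.00.
|M| = 40.00.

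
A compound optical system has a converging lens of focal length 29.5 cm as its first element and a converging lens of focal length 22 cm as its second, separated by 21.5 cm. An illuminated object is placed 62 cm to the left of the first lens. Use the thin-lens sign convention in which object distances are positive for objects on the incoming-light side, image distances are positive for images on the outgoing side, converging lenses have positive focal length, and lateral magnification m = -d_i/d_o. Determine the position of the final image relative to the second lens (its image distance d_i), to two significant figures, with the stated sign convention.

13 cm

Applying the thin-lens equation to the first lens, 1/29.5 = 1/62 + 1/d_i1, which gives d_i1 = 56.277 cm.
Since 56.277 cm > 21.5 cm, the first image lies past the second lens and serves as a virtual object: d_o2 = L - d_i1 = -34.777 cm.
Applying the thin-lens equation again with f_2 = 22 cm and d_o2 = -34.777 cm gives d_i2 = 13.475 cm.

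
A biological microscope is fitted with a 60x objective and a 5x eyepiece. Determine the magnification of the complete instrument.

300

The overall magnification of a compound microscope is the product of the objective and eyepiece magnifications:
M = M_obj x M_eye = 60 x 5 = 300.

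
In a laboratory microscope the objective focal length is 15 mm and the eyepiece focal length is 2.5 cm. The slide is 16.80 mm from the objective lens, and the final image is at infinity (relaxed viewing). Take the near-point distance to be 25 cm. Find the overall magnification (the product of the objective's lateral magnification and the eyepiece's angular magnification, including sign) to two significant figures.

Convert to cm: f_obj = 15 mm = 1.5 cm; d_o = 16.80 mm = 1.68 cm.
Objective: 1/d_i = 1/f_obj - 1/d_o = 1/1.5 - 1/1.68 = 0.07143 cm^-1, so d_i = 14.000 cm.
m_obj = -d_i/d_o = -14.000/1.68 = -8.333.
Eyepiece angular magnification (image at infinity): M_eye = D/f_e = 25/2.5 = 10.000.
Overall M = m_obj x M_eye = (-8.333)(10.000) = -83.33.

-83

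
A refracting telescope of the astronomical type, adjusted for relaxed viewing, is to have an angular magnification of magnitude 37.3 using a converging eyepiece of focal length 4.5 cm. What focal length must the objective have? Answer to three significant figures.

168 cm

|M| = f_obj/|f_eye|, so f_obj = |M| x |f_eye| = 37.3 x 4.5 = 167.850 cm.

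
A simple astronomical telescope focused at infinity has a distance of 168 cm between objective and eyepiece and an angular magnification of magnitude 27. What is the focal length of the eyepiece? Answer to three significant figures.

6.00 cm

In normal adjustment the tube length equals f_obj + f_eye and |M| = f_obj/f_eye.
So f_obj = 27 f_eye and 27 f_eye + f_eye = 168 cm, giving f_eye = 168/28 = 6.000 cm and f_obj = 162.000 cm.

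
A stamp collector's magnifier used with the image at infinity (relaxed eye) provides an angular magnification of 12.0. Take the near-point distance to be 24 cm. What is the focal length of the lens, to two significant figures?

For the image at infinity, M = D/f.
f = D/M = 24/12.0 = 2.000 cm.

2.0 cm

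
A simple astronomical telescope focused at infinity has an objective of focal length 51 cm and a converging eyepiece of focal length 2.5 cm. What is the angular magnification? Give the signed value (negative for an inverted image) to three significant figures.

-20.4

M = -f_obj/f_eye = -51/(2.5) = -20.400.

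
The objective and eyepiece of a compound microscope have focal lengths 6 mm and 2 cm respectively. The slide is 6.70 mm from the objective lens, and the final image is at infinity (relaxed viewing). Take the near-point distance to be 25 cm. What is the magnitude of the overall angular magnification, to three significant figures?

107

Convert to cm: f_obj = 6 mm = 0.6 cm; d_o = 6.70 mm = 0.67 cm.
Objective: 1/d_i = 1/f_obj - 1/d_o = 1/0.6 - 1/0.67 = 0.17413 cm^-1, so d_i = 5.743 cm.
m_obj = -d_i/d_o = -5.743/0.67 = -8.571.
Eyepiece angular magnification (image at infinity): M_eye = D/f_e = 25/2 = 12.500.
Overall M = m_obj x M_eye = (-8.571)(12.500) = -107.14.
|M| = 107.14.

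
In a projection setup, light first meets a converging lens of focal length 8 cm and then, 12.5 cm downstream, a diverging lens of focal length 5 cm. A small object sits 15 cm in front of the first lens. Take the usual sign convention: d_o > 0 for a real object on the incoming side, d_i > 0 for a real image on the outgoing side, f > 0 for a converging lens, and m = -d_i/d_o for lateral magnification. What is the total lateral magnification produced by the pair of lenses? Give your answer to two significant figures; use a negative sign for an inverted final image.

-16

First lens: d_i1 = 1/(1/8 - 1/15) = 17.143 cm.
m_1 = -(17.143)/15 = -1.1429.
This image would form 17.143 cm past lens 1, i.e. 4.643 cm beyond lens 2, so it is a virtual object for lens 2: d_o2 = 12.5 - 17.143 = -4.643 cm.
Second lens: d_i2 = 1/(1/(-5) - 1/(-4.643)) = 65.000 cm.
m_2 = -(65.000)/(-4.643) = 14.0000.
The system's lateral magnification is m_1 m_2 = (-1.1429)(14.0000) = -16.0000.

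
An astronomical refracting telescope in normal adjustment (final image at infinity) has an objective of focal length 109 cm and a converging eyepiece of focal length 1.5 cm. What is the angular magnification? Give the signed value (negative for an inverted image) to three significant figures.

M = -f_obj/f_eye = -109/(1.5) = -72.667.

-72.7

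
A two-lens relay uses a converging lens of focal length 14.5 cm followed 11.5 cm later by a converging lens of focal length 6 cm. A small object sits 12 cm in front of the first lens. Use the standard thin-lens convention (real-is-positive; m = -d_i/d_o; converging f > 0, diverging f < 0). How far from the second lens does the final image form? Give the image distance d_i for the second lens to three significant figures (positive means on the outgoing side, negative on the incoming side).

6.48 cm

First lens: d_i1 = 1/(1/14.5 - 1/12) = -69.600 cm.
With d_i1 < 0 the first image is virtual and lies on the object side; the object distance for lens 2 is d_o2 = 11.5 - (-69.600) = 81.100 cm.
Second lens: d_i2 = 1/(1/6 - 1/(81.100)) = 6.479 cm.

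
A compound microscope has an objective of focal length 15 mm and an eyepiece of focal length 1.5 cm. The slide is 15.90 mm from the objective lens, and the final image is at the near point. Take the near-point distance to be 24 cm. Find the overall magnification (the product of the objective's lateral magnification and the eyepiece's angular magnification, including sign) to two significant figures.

-280

Convert to cm: f_obj = 15 mm = 1.5 cm; d_o = 15.90 mm = 1.59 cm.
Objective: 1/d_i = 1/f_obj - 1/d_o = 1/1.5 - 1/1.59 = 0.03774 cm^-1, so d_i = 26.500 cm.
m_obj = -d_i/d_o = -26.500/1.59 = -16.667.
Eyepiece angular magnification (image at near point): M_eye = 1 + D/f_e = 1 + 24/1.5 = 17.000.
Overall M = m_obj x M_eye = (-16.667)(17.000) = -283.33.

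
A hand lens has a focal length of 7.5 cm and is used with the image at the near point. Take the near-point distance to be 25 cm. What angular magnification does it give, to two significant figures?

4.3

M = 1 + D/f = 1 + 25/7.5 = 4.333.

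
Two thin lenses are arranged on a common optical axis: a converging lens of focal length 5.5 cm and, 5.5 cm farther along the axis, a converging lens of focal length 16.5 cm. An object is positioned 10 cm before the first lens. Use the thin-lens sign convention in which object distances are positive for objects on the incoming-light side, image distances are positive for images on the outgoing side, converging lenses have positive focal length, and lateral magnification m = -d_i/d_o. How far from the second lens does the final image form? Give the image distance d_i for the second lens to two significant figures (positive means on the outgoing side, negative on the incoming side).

4.8 cm

Lens 1: 1/d_i1 = 1/f_1 - 1/d_o1 = 1/5.5 - 1/10 = 0.08182 cm^-1, so d_i1 = 12.222 cm.
This image would form 12.222 cm past lens 1, i.e. 6.722 cm beyond lens 2, so it is a virtual object for lens 2: d_o2 = 5.5 - 12.222 = -6.722 cm.
Lens 2: 1/d_i2 = 1/f_2 - 1/d_o2 = 1/16.5 - 1/(-6.722) = 0.20937 cm^-1, so d_i2 = 4.776 cm.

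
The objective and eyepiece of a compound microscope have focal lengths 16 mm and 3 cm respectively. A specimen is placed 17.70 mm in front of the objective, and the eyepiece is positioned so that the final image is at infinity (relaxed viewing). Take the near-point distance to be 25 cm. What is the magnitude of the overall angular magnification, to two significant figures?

Convert to cm: f_obj = 16 mm = 1.6 cm; d_o = 17.70 mm = 1.77 cm.
Objective: 1/d_i = 1/f_obj - 1/d_o = 1/1.6 - 1/1.77 = 0.06003 cm^-1, so d_i = 16.659 cm.
m_obj = -d_i/d_o = -16.659/1.77 = -9.412.
Eyepiece angular magnification (image at infinity): M_eye = D/f_e = 25/3 = 8.333.
Overall M = m_obj x M_eye = (-9.412)(8.333) = -78.43.
|M| = 78.43.

78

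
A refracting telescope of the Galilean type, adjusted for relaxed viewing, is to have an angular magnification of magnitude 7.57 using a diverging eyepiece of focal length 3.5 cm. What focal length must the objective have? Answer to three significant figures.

26.5 cm

|M| = f_obj/|f_eye|, so f_obj = |M| x |f_eye| = 7.57 x 3.5 = 26.495 cm.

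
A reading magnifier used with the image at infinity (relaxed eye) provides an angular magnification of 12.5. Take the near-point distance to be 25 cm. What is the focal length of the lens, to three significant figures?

2.00 cm

For the image at infinity, M = D/f.
f = D/M = 25/12.5 = 2.000 cm.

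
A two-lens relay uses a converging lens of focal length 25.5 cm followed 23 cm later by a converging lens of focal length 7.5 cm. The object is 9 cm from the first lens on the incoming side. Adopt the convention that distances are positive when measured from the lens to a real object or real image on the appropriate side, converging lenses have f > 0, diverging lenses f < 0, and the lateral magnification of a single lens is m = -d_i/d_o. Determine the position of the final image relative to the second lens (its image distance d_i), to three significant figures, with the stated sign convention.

Applying the thin-lens equation to the first lens, 1/25.5 = 1/9 + 1/d_i1, which gives d_i1 = -13.909 cm.
The intermediate image is virtual, 13.909 cm to the left of lens 1, so d_o2 = L - d_i1 = 23 - (-13.909) = 36.909 cm.
Applying the thin-lens equation again with f_2 = 7.5 cm and d_o2 = 36.909 cm gives d_i2 = 9.413 cm.

9.41 cm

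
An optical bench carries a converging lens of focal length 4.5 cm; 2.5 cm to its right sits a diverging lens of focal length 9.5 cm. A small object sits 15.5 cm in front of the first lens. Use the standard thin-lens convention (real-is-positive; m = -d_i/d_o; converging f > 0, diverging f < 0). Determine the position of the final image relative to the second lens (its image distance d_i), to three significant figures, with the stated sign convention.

Lens 1: 1/d_i1 = 1/f_1 - 1/d_o1 = 1/4.5 - 1/15.5 = 0.15771 cm^-1, so d_i1 = 6.341 cm.
Since 6.341 cm > 2.5 cm, the first image lies past the second lens and serves as a virtual object: d_o2 = L - d_i1 = -3.841 cm.
Lens 2: 1/d_i2 = 1/f_2 - 1/d_o2 = 1/(-9.5) - 1/(-3.841) = 0.15509 cm^-1, so d_i2 = 6.448 cm.

6.45 cm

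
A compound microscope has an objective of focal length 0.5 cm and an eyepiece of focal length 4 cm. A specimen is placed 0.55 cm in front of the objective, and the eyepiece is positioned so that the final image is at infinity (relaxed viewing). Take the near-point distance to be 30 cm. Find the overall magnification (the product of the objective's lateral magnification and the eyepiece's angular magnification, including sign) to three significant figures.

Objective: 1/d_i = 1/f_obj - 1/d_o = 1/0.5 - 1/0.55 = 0.18182 cm^-1, so d_i = 5.500 cm.
m_obj = -d_i/d_o = -5.500/0.55 = -10.000.
Eyepiece angular magnification (image at infinity): M_eye = D/f_e = 30/4 = 7.500.
Overall M = m_obj x M_eye = (-10.000)(7.500) = -75.00.

-75.0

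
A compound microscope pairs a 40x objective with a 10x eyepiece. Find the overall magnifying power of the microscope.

400

The overall magnification of a compound microscope is the product of the objective and eyepiece magnifications:
M = M_obj x M_eye = 40 x 10 = 400.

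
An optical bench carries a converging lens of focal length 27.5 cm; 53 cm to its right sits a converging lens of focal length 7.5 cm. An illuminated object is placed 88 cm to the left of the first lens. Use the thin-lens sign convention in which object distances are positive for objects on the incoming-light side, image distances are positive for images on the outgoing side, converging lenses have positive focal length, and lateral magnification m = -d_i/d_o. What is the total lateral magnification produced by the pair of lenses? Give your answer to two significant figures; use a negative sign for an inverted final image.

0.62

First lens: d_i1 = 1/(1/27.5 - 1/88) = 40.000 cm.
m_1 = -(40.000)/88 = -0.4545.
Object distance for lens 2: d_o2 = 53 - 40.000 = 13.000 cm.
Second lens: d_i2 = 1/(1/7.5 - 1/(13.000)) = 17.727 cm.
m_2 = -(17.727)/(13.000) = -1.3636.
Total m = m_1 x m_2 = (-0.4545)(-1.3636) = 0.6198.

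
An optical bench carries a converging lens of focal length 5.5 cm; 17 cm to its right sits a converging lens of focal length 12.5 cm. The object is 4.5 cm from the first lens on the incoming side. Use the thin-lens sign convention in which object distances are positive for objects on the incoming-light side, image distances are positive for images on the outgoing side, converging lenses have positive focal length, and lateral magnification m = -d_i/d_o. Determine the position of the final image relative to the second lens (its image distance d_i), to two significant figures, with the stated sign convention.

Applying the thin-lens equation to the first lens, 1/5.5 = 1/4.5 + 1/d_i1, which gives d_i1 = -24.750 cm.
The intermediate image is virtual, 24.750 cm to the left of lens 1, so d_o2 = L - d_i1 = 17 - (-24.750) = 41.750 cm.
Applying the thin-lens equation again with f_2 = 12.5 cm and d_o2 = 41.750 cm gives d_i2 = 17.842 cm.

18 cm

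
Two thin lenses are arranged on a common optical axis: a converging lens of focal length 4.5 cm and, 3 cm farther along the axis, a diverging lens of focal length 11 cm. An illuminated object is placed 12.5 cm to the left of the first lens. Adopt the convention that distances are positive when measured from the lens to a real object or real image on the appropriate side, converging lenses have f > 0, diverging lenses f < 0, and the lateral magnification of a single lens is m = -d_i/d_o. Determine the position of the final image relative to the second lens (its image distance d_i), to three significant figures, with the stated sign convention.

6.36 cm

Applying the thin-lens equation to the first lens, 1/4.5 = 1/12.5 + 1/d_i1, which gives d_i1 = 7.031 cm.
This image would form 7.031 cm past lens 1, i.e. 4.031 cm beyond lens 2, so it is a virtual object for lens 2: d_o2 = 3 - 7.031 = -4.031 cm.
Applying the thin-lens equation again with f_2 = -11 cm and d_o2 = -4.031 cm gives d_i2 = 6.363 cm.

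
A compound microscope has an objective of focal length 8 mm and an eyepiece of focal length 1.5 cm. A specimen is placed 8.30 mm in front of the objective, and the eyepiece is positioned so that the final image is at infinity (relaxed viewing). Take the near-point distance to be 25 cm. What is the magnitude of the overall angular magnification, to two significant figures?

Convert to cm: f_obj = 8 mm = 0.8 cm; d_o = 8.30 mm = 0.83 cm.
Objective: 1/d_i = 1/f_obj - 1/d_o = 1/0.8 - 1/0.83 = 0.04518 cm^-1, so d_i = 22.133 cm.
m_obj = -d_i/d_o = -22.133/0.83 = -26.667.
Eyepiece angular magnification (image at infinity): M_eye = D/f_e = 25/1.5 = 16.667.
Overall M = m_obj x M_eye = (-26.667)(16.667) = -444.44.
|M| = 444.44.

440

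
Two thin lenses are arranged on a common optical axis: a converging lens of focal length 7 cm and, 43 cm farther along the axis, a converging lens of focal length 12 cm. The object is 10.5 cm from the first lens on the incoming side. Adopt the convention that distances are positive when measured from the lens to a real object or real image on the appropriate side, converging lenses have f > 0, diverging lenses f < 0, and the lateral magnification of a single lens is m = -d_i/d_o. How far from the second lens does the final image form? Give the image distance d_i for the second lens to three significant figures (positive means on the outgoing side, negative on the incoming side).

26.4 cm

Applying the thin-lens equation to the first lens, 1/7 = 1/10.5 + 1/d_i1, which gives d_i1 = 21.000 cm.
That image sits 22.000 cm in front of the second lens, so d_o2 = 22.000 cm.
Applying the thin-lens equation again with f_2 = 12 cm and d_o2 = 22.000 cm gives d_i2 = 26.400 cm.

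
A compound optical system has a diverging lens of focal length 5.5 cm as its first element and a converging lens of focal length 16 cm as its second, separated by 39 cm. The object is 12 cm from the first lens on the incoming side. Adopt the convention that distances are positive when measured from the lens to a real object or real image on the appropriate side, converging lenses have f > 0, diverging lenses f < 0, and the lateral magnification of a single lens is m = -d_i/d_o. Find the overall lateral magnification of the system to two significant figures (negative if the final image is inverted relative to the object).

-0.19

First lens: d_i1 = 1/(1/(-5.5) - 1/12) = -3.771 cm.
m_1 = -(-3.771)/12 = 0.3143.
The intermediate image is virtual, 3.771 cm to the left of lens 1, so d_o2 = L - d_i1 = 39 - (-3.771) = 42.771 cm.
Second lens: d_i2 = 1/(1/16 - 1/(42.771)) = 25.562 cm.
m_2 = -(25.562)/(42.771) = -0.5977.
Overall magnification: m = m_1 m_2 = -0.1878.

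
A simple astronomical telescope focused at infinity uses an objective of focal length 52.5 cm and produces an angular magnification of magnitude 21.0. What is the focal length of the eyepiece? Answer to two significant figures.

2.5 cm

|M| = f_obj/f_eye, so f_eye = f_obj/|M| = 52.5/21.0 = 2.500 cm.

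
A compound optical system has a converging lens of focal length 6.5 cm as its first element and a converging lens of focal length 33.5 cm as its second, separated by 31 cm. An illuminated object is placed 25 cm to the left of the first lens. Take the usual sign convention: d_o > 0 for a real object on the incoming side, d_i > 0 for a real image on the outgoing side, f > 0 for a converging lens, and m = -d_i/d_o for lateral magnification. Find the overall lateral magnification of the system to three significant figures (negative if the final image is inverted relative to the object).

First lens: d_i1 = 1/(1/6.5 - 1/25) = 8.784 cm.
m_1 = -(8.784)/25 = -0.3514.
Object distance for lens 2: d_o2 = 31 - 8.784 = 22.216 cm.
Second lens: d_i2 = 1/(1/33.5 - 1/(22.216)) = -65.957 cm.
m_2 = -(-65.957)/(22.216) = 2.9689.
Total m = m_1 x m_2 = (-0.3514)(2.9689) = -1.0431.

-1.04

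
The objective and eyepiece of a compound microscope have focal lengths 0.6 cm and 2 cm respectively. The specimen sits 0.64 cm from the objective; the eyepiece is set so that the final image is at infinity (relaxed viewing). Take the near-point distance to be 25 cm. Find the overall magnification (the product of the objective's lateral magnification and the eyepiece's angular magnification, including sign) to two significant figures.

-190

Objective: 1/d_i = 1/f_obj - 1/d_o = 1/0.6 - 1/0.64 = 0.10417 cm^-1, so d_i = 9.600 cm.
m_obj = -d_i/d_o = -9.600/0.64 = -15.000.
Eyepiece angular magnification (image at infinity): M_eye = D/f_e = 25/2 = 12.500.
Overall M = m_obj x M_eye = (-15.000)(12.500) = -187.50.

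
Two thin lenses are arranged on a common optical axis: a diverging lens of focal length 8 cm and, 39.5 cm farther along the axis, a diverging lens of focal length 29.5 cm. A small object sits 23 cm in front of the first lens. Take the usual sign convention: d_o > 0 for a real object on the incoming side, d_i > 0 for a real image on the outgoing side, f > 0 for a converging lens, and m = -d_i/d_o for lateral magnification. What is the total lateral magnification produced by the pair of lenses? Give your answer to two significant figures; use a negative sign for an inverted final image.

Lens 1: 1/d_i1 = 1/f_1 - 1/d_o1 = 1/(-8) - 1/23 = -0.16848 cm^-1, so d_i1 = -5.935 cm.
m_1 = -(-5.935)/23 = 0.2581.
The intermediate image is virtual, 5.935 cm to the left of lens 1, so d_o2 = L - d_i1 = 39.5 - (-5.935) = 45.435 cm.
Lens 2: 1/d_i2 = 1/f_2 - 1/d_o2 = 1/(-29.5) - 1/(45.435) = -0.05591 cm^-1, so d_i2 = -17.887 cm.
m_2 = -(-17.887)/(45.435) = 0.3937.
Overall magnification: m = m_1 m_2 = 0.1016.

0.10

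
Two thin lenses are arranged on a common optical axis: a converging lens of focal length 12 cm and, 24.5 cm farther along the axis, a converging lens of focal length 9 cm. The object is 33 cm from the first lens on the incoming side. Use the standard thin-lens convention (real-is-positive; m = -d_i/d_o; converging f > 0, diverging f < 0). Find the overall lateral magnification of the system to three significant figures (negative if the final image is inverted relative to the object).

Lens 1: 1/d_i1 = 1/f_1 - 1/d_o1 = 1/12 - 1/33 = 0.05303 cm^-1, so d_i1 = 18.857 cm.
m_1 = -(18.857)/33 = -0.5714.
Object distance for lens 2: d_o2 = 24.5 - 18.857 = 5.643 cm.
Lens 2: 1/d_i2 = 1/f_2 - 1/d_o2 = 1/9 - 1/(5.643) = -0.06610 cm^-1, so d_i2 = -15.128 cm.
m_2 = -(-15.128)/(5.643) = 2.6809.
The system's lateral magnification is m_1 m_2 = (-0.5714)(2.6809) = -1.5319.

-1.53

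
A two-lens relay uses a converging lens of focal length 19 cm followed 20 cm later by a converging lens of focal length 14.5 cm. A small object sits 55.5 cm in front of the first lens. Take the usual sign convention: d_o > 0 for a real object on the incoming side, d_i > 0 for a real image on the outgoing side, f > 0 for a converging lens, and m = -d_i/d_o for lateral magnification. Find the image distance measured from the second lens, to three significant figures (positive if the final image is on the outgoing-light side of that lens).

First lens: d_i1 = 1/(1/19 - 1/55.5) = 28.890 cm.
This image would form 28.890 cm past lens 1, i.e. 8.890 cm beyond lens 2, so it is a virtual object for lens 2: d_o2 = 20 - 28.890 = -8.890 cm.
Second lens: d_i2 = 1/(1/14.5 - 1/(-8.890)) = 5.511 cm.

5.51 cm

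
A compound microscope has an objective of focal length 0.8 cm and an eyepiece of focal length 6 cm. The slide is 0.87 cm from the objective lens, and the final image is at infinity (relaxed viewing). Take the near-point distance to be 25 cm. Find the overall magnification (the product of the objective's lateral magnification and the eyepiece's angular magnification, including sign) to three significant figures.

Objective: 1/d_i = 1/f_obj - 1/d_o = 1/0.8 - 1/0.87 = 0.10057 cm^-1, so d_i = 9.943 cm.
m_obj = -d_i/d_o = -9.943/0.87 = -11.429.
Eyepiece angular magnification (image at infinity): M_eye = D/f_e = 25/6 = 4.167.
Overall M = m_obj x M_eye = (-11.429)(4.167) = -47.62.

-47.6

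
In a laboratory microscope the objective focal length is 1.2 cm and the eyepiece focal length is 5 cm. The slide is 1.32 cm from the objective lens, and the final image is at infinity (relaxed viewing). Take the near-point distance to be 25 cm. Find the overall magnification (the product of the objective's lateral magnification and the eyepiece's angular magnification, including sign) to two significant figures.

-50

Objective: 1/d_i = 1/f_obj - 1/d_o = 1/1.2 - 1/1.32 = 0.07576 cm^-1, so d_i = 13.200 cm.
m_obj = -d_i/d_o = -13.200/1.32 = -10.000.
Eyepiece angular magnification (image at infinity): M_eye = D/f_e = 25/5 = 5.000.
Overall M = m_obj x M_eye = (-10.000)(5.000) = -50.00.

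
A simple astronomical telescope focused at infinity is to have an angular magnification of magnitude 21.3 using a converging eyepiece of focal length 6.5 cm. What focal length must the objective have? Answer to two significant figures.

|M| = f_obj/|f_eye|, so f_obj = |M| x |f_eye| = 21.3 x 6.5 = 138.450 cm.

140 cm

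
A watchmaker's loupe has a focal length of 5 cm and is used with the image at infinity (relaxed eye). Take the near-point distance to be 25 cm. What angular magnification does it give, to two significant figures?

5.0

M = D/f = 25/5 = 5.000.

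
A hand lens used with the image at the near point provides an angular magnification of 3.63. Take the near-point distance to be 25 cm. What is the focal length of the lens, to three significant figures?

9.51 cm

For the image at the near point, M = 1 + D/f.
f = D/(M - 1) = 25/(3.63 - 1) = 9.506 cm.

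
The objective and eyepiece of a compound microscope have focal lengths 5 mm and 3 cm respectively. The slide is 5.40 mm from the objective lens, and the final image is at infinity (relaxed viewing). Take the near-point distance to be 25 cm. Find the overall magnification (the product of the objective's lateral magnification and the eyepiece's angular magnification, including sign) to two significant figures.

-100

Convert to cm: f_obj = 5 mm = 0.5 cm; d_o = 5.40 mm = 0.54 cm.
Objective: 1/d_i = 1/f_obj - 1/d_o = 1/0.5 - 1/0.54 = 0.14815 cm^-1, so d_i = 6.750 cm.
m_obj = -d_i/d_o = -6.750/0.54 = -12.500.
Eyepiece angular magnification (image at infinity): M_eye = D/f_e = 25/3 = 8.333.
Overall M = m_obj x M_eye = (-12.500)(8.333) = -104.17.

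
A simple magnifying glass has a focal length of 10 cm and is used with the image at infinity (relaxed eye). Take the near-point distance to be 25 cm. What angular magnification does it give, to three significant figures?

2.50

M = D/f = 25/10 = 2.500.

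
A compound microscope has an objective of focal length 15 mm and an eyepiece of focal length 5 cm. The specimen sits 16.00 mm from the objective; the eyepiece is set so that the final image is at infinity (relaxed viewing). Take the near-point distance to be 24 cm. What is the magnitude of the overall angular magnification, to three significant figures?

72.0

Convert to cm: f_obj = 15 mm = 1.5 cm; d_o = 16.00 mm = 1.60 cm.
Objective: 1/d_i = 1/f_obj - 1/d_o = 1/1.5 - 1/1.60 = 0.04167 cm^-1, so d_i = 24.000 cm.
m_obj = -d_i/d_o = -24.000/1.60 = -15.000.
Eyepiece angular magnification (image at infinity): M_eye = D/f_e = 24/5 = 4.800.
Overall M = m_obj x M_eye = (-15.000)(4.800) = -72.00.
|M| = 72.00.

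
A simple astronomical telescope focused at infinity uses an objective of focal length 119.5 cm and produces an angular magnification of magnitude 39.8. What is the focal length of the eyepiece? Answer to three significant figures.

3.00 cm

|M| = f_obj/f_eye, so f_eye = f_obj/|M| = 119.5/39.8 = 3.003 cm.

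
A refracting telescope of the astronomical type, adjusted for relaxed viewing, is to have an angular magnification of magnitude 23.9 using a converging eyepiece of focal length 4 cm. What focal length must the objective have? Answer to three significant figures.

|M| = f_obj/|f_eye|, so f_obj = |M| x |f_eye| = 23.9 x 4 = 95.600 cm.

95.6 cm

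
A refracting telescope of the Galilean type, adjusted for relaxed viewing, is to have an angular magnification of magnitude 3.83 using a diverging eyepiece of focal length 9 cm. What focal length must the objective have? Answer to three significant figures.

34.5 cm

|M| = f_obj/|f_eye|, so f_obj = |M| x |f_eye| = 3.83 x 9 = 34.470 cm.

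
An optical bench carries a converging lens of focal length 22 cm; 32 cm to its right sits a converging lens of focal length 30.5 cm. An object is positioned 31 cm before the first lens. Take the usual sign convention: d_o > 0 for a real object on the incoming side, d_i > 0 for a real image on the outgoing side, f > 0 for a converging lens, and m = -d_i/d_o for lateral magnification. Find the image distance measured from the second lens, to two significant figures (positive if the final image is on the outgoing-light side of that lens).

Lens 1: 1/d_i1 = 1/f_1 - 1/d_o1 = 1/22 - 1/31 = 0.01320 cm^-1, so d_i1 = 75.778 cm.
Since 75.778 cm > 32 cm, the first image lies past the second lens and serves as a virtual object: d_o2 = L - d_i1 = -43.778 cm.
Lens 2: 1/d_i2 = 1/f_2 - 1/d_o2 = 1/30.5 - 1/(-43.778) = 0.05563 cm^-1, so d_i2 = 17.976 cm.

18 cm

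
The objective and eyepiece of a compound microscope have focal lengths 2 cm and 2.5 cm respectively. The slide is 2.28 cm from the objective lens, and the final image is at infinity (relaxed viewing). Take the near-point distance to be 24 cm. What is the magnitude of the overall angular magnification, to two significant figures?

Objective: 1/d_i = 1/f_obj - 1/d_o = 1/2 - 1/2.28 = 0.06140 cm^-1, so d_i = 16.286 cm.
m_obj = -d_i/d_o = -16.286/2.28 = -7.143.
Eyepiece angular magnification (image at infinity): M_eye = D/f_e = 24/2.5 = 9.600.
Overall M = m_obj x M_eye = (-7.143)(9.600) = -68.57.
|M| = 68.57.

69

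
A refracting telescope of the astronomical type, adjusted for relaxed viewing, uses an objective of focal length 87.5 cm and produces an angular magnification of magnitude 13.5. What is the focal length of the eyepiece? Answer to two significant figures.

6.5 cm

|M| = f_obj/f_eye, so f_eye = f_obj/|M| = 87.5/13.5 = 6.481 cm.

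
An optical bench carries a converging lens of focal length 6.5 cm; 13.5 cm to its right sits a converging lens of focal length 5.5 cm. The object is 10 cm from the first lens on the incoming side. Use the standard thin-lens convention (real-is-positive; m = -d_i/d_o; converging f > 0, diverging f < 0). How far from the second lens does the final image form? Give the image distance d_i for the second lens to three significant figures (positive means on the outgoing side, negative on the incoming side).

2.64 cm

Lens 1: 1/d_i1 = 1/f_1 - 1/d_o1 = 1/6.5 - 1/10 = 0.05385 cm^-1, so d_i1 = 18.571 cm.
Since 18.571 cm > 13.5 cm, the first image lies past the second lens and serves as a virtual object: d_o2 = L - d_i1 = -5.071 cm.
Lens 2: 1/d_i2 = 1/f_2 - 1/d_o2 = 1/5.5 - 1/(-5.071) = 0.37900 cm^-1, so d_i2 = 2.639 cm.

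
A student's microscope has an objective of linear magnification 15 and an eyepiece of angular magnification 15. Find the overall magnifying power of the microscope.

225

The overall magnification of a compound microscope is the product of the objective and eyepiece magnifications:
M = M_obj x M_eye = 15 x 15 = 225.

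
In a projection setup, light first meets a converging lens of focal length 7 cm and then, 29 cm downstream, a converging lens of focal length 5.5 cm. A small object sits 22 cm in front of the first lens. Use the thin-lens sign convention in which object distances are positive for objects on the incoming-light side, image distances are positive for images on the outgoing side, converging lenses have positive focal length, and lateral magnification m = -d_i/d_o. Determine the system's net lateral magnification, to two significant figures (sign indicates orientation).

0.19

Lens 1: 1/d_i1 = 1/f_1 - 1/d_o1 = 1/7 - 1/22 = 0.09740 cm^-1, so d_i1 = 10.267 cm.
m_1 = -(10.267)/22 = -0.4667.
The intermediate image is 10.267 cm to the right of lens 1, so d_o2 = L - d_i1 = 29 - 10.267 = 18.733 cm.
Lens 2: 1/d_i2 = 1/f_2 - 1/d_o2 = 1/5.5 - 1/(18.733) = 0.12844 cm^-1, so d_i2 = 7.786 cm.
m_2 = -(7.786)/(18.733) = -0.4156.
The system's lateral magnification is m_1 m_2 = (-0.4667)(-0.4156) = 0.1940.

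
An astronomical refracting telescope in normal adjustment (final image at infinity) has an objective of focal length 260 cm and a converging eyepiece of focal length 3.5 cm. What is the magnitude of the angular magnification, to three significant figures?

74.3

|M| = f_obj/|f_eye| = 260/3.5 = 74.286.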